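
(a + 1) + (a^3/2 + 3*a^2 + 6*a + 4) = a^3/2 + 3*a^2 + 7*a + 5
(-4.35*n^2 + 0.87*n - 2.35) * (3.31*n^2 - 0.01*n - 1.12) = -14.3985*n^4 + 2.9232*n^3 - 2.9152*n^2 - 0.9509*n + 2.632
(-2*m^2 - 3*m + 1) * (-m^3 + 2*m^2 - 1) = 2*m^5 - m^4 - 7*m^3 + 4*m^2 + 3*m - 1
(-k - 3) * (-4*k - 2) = 4*k^2 + 14*k + 6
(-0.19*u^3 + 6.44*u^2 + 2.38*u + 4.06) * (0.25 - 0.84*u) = 0.1596*u^4 - 5.4571*u^3 - 0.3892*u^2 - 2.8154*u + 1.015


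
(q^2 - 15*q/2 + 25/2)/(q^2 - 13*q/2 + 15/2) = (2*q - 5)/(2*q - 3)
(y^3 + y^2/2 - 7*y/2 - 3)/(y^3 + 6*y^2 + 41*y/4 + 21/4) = 2*(y - 2)/(2*y + 7)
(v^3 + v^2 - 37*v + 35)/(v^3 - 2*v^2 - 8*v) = (-v^3 - v^2 + 37*v - 35)/(v*(-v^2 + 2*v + 8))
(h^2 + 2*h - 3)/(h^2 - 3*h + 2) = (h + 3)/(h - 2)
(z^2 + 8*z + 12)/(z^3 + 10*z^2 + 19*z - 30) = (z + 2)/(z^2 + 4*z - 5)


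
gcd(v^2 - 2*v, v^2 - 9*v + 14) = v - 2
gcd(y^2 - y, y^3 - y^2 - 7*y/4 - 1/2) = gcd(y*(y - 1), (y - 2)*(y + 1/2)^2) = 1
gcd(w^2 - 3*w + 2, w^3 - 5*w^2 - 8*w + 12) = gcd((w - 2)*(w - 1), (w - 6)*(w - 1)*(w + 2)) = w - 1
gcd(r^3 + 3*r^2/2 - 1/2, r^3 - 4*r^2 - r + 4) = r + 1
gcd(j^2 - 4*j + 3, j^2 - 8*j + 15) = j - 3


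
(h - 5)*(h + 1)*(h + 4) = h^3 - 21*h - 20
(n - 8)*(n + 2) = n^2 - 6*n - 16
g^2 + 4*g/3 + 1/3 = (g + 1/3)*(g + 1)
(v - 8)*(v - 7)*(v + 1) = v^3 - 14*v^2 + 41*v + 56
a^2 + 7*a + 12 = (a + 3)*(a + 4)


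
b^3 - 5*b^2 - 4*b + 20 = (b - 5)*(b - 2)*(b + 2)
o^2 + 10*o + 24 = (o + 4)*(o + 6)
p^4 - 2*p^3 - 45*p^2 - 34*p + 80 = (p - 8)*(p - 1)*(p + 2)*(p + 5)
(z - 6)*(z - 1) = z^2 - 7*z + 6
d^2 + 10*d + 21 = (d + 3)*(d + 7)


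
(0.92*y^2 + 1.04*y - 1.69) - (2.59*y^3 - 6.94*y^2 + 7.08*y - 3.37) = -2.59*y^3 + 7.86*y^2 - 6.04*y + 1.68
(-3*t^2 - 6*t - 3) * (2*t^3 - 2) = -6*t^5 - 12*t^4 - 6*t^3 + 6*t^2 + 12*t + 6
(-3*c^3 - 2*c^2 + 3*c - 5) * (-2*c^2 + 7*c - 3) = 6*c^5 - 17*c^4 - 11*c^3 + 37*c^2 - 44*c + 15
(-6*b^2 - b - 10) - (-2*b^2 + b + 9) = -4*b^2 - 2*b - 19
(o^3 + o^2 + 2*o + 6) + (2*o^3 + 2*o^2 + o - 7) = 3*o^3 + 3*o^2 + 3*o - 1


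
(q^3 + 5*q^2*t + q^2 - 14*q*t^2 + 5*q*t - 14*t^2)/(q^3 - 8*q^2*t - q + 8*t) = (q^2 + 5*q*t - 14*t^2)/(q^2 - 8*q*t - q + 8*t)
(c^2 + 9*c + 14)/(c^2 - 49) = (c + 2)/(c - 7)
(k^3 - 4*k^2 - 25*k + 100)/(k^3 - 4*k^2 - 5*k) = (k^2 + k - 20)/(k*(k + 1))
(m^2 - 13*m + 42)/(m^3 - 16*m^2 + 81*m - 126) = 1/(m - 3)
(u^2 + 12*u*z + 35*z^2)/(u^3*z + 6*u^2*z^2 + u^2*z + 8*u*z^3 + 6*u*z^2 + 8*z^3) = (u^2 + 12*u*z + 35*z^2)/(z*(u^3 + 6*u^2*z + u^2 + 8*u*z^2 + 6*u*z + 8*z^2))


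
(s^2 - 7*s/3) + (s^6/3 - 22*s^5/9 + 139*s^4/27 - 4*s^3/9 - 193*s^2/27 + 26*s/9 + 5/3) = s^6/3 - 22*s^5/9 + 139*s^4/27 - 4*s^3/9 - 166*s^2/27 + 5*s/9 + 5/3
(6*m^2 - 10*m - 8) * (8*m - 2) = 48*m^3 - 92*m^2 - 44*m + 16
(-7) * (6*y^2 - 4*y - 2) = -42*y^2 + 28*y + 14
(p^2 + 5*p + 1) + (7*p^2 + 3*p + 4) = 8*p^2 + 8*p + 5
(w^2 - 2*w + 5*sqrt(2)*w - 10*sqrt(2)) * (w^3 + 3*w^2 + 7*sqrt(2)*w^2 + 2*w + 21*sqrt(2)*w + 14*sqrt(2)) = w^5 + w^4 + 12*sqrt(2)*w^4 + 12*sqrt(2)*w^3 + 66*w^3 - 48*sqrt(2)*w^2 + 66*w^2 - 280*w - 48*sqrt(2)*w - 280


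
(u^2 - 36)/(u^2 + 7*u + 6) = (u - 6)/(u + 1)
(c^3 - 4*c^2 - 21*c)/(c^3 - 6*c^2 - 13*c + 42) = c/(c - 2)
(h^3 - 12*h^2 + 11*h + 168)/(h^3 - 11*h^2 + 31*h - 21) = (h^2 - 5*h - 24)/(h^2 - 4*h + 3)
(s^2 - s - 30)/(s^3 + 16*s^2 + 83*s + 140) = (s - 6)/(s^2 + 11*s + 28)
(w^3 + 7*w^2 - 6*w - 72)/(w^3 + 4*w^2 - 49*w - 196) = (w^2 + 3*w - 18)/(w^2 - 49)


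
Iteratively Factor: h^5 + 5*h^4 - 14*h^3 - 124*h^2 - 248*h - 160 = (h + 2)*(h^4 + 3*h^3 - 20*h^2 - 84*h - 80) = (h + 2)*(h + 4)*(h^3 - h^2 - 16*h - 20) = (h + 2)^2*(h + 4)*(h^2 - 3*h - 10) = (h - 5)*(h + 2)^2*(h + 4)*(h + 2)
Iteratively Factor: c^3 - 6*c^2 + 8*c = (c - 4)*(c^2 - 2*c) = c*(c - 4)*(c - 2)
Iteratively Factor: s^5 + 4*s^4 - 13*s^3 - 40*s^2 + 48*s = (s)*(s^4 + 4*s^3 - 13*s^2 - 40*s + 48) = s*(s - 3)*(s^3 + 7*s^2 + 8*s - 16) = s*(s - 3)*(s + 4)*(s^2 + 3*s - 4) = s*(s - 3)*(s + 4)^2*(s - 1)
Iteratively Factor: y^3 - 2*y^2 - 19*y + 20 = (y - 1)*(y^2 - y - 20) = (y - 1)*(y + 4)*(y - 5)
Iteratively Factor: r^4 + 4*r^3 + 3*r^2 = (r)*(r^3 + 4*r^2 + 3*r) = r*(r + 1)*(r^2 + 3*r) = r*(r + 1)*(r + 3)*(r)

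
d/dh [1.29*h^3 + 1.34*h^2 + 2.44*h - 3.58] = 3.87*h^2 + 2.68*h + 2.44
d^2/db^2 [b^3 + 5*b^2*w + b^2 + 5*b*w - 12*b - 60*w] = 6*b + 10*w + 2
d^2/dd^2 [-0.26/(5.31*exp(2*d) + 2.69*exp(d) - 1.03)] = ((5.5224*exp(d) + 0.6994)*(5.31*exp(2*d) + 2.69*exp(d) - 1.03) - 0.26*(10.62*exp(d) + 2.69)*(21.24*exp(d) + 5.38)*exp(d))*exp(d)/(5.31*exp(2*d) + 2.69*exp(d) - 1.03)^3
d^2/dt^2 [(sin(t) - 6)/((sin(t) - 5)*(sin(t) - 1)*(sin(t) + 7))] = (-4*sin(t)^6 + 47*sin(t)^5 - 30*sin(t)^4 - 98*sin(t)^3 - 2464*sin(t)^2 + 4491*sin(t) + 13418)/((sin(t) - 5)^3*(sin(t) - 1)^2*(sin(t) + 7)^3)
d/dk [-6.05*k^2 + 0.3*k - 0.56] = 0.3 - 12.1*k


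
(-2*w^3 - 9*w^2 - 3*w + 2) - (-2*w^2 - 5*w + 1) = -2*w^3 - 7*w^2 + 2*w + 1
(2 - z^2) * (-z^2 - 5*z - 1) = z^4 + 5*z^3 - z^2 - 10*z - 2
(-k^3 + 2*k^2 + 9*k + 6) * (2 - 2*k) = 2*k^4 - 6*k^3 - 14*k^2 + 6*k + 12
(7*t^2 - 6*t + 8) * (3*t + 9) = 21*t^3 + 45*t^2 - 30*t + 72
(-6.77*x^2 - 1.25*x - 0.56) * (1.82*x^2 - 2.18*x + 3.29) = -12.3214*x^4 + 12.4836*x^3 - 20.5675*x^2 - 2.8917*x - 1.8424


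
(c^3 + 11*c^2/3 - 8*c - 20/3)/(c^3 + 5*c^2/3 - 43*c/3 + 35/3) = (3*c^2 - 4*c - 4)/(3*c^2 - 10*c + 7)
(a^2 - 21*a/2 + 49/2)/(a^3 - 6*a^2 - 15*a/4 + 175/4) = 2*(a - 7)/(2*a^2 - 5*a - 25)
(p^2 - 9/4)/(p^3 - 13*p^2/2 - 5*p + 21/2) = (p - 3/2)/(p^2 - 8*p + 7)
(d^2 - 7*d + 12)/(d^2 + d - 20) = (d - 3)/(d + 5)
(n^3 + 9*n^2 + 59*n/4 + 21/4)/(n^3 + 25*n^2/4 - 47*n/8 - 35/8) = 2*(2*n + 3)/(4*n - 5)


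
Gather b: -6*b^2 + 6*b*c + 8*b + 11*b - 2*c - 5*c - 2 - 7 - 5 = -6*b^2 + b*(6*c + 19) - 7*c - 14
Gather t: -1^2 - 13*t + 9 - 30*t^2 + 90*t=-30*t^2 + 77*t + 8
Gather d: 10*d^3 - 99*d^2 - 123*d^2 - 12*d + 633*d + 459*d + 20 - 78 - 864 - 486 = 10*d^3 - 222*d^2 + 1080*d - 1408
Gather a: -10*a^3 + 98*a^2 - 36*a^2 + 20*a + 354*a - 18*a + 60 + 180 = -10*a^3 + 62*a^2 + 356*a + 240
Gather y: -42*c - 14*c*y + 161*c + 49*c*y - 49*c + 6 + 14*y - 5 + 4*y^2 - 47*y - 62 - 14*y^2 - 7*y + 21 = 70*c - 10*y^2 + y*(35*c - 40) - 40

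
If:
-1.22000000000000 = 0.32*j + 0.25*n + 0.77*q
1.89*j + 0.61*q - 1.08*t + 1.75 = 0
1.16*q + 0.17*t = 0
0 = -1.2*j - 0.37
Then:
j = -0.31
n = -4.03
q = -0.15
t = 1.00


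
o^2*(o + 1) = o^3 + o^2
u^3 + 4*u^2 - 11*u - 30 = (u - 3)*(u + 2)*(u + 5)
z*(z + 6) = z^2 + 6*z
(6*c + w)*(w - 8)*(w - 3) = 6*c*w^2 - 66*c*w + 144*c + w^3 - 11*w^2 + 24*w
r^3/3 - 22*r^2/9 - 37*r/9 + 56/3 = (r/3 + 1)*(r - 8)*(r - 7/3)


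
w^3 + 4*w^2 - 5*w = w*(w - 1)*(w + 5)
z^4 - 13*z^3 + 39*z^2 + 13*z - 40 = (z - 8)*(z - 5)*(z - 1)*(z + 1)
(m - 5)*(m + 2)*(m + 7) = m^3 + 4*m^2 - 31*m - 70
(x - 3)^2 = x^2 - 6*x + 9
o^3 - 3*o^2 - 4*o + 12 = (o - 3)*(o - 2)*(o + 2)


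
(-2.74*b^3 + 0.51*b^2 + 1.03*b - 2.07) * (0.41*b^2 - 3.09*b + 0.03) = -1.1234*b^5 + 8.6757*b^4 - 1.2358*b^3 - 4.0161*b^2 + 6.4272*b - 0.0621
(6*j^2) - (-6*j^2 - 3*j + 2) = 12*j^2 + 3*j - 2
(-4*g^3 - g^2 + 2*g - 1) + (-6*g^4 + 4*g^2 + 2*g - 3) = -6*g^4 - 4*g^3 + 3*g^2 + 4*g - 4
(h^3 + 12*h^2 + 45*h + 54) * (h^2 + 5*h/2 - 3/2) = h^5 + 29*h^4/2 + 147*h^3/2 + 297*h^2/2 + 135*h/2 - 81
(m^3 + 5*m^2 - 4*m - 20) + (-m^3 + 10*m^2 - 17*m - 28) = 15*m^2 - 21*m - 48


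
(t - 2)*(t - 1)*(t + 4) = t^3 + t^2 - 10*t + 8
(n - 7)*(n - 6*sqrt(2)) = n^2 - 6*sqrt(2)*n - 7*n + 42*sqrt(2)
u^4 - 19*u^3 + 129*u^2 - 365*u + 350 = (u - 7)*(u - 5)^2*(u - 2)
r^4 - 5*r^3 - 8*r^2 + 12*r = r*(r - 6)*(r - 1)*(r + 2)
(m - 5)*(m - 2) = m^2 - 7*m + 10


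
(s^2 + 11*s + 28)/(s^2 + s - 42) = (s + 4)/(s - 6)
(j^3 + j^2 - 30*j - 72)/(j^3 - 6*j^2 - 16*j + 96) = (j + 3)/(j - 4)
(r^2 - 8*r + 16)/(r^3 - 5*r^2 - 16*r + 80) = (r - 4)/(r^2 - r - 20)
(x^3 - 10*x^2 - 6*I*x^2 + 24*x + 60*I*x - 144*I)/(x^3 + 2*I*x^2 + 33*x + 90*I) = (x^2 - 10*x + 24)/(x^2 + 8*I*x - 15)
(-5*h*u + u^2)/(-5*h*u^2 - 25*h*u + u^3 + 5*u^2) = 1/(u + 5)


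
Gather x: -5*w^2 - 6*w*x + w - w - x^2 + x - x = -5*w^2 - 6*w*x - x^2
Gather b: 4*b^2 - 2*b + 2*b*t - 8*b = 4*b^2 + b*(2*t - 10)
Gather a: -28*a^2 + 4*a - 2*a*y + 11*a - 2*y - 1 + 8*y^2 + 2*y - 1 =-28*a^2 + a*(15 - 2*y) + 8*y^2 - 2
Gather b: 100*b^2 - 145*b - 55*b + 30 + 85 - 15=100*b^2 - 200*b + 100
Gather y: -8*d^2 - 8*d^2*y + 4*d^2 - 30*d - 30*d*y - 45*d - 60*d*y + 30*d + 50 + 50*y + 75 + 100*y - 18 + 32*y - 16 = -4*d^2 - 45*d + y*(-8*d^2 - 90*d + 182) + 91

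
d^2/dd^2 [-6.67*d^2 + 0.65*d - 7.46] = -13.3400000000000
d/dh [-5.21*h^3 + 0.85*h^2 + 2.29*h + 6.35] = -15.63*h^2 + 1.7*h + 2.29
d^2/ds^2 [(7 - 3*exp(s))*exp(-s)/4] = 7*exp(-s)/4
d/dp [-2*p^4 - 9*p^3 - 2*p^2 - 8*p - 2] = -8*p^3 - 27*p^2 - 4*p - 8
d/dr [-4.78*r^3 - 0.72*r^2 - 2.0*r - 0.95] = -14.34*r^2 - 1.44*r - 2.0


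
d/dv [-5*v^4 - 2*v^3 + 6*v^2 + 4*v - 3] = -20*v^3 - 6*v^2 + 12*v + 4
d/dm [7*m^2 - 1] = 14*m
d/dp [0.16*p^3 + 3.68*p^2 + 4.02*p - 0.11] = 0.48*p^2 + 7.36*p + 4.02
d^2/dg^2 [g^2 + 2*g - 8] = 2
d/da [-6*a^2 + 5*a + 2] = 5 - 12*a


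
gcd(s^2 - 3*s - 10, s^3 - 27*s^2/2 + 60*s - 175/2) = s - 5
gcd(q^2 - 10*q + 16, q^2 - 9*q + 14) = q - 2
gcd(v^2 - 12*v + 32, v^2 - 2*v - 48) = v - 8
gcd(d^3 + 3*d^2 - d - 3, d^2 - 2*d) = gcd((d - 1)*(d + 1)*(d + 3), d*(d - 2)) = 1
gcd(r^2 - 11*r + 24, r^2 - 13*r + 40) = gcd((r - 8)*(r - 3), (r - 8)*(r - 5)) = r - 8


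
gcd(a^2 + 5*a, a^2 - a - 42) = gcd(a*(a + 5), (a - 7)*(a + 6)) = 1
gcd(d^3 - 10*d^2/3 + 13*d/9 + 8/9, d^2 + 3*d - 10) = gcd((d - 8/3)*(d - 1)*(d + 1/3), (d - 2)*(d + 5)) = 1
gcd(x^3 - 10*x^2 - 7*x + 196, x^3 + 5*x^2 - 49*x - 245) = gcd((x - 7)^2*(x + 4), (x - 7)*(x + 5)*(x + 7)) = x - 7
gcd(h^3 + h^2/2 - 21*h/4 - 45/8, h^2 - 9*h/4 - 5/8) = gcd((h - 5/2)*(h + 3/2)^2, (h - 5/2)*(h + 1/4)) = h - 5/2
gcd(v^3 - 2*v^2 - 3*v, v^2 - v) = v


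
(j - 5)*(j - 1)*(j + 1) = j^3 - 5*j^2 - j + 5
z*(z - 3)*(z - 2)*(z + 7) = z^4 + 2*z^3 - 29*z^2 + 42*z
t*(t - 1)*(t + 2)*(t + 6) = t^4 + 7*t^3 + 4*t^2 - 12*t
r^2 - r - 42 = (r - 7)*(r + 6)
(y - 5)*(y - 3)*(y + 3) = y^3 - 5*y^2 - 9*y + 45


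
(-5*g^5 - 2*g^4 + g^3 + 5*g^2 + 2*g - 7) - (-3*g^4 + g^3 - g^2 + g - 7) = -5*g^5 + g^4 + 6*g^2 + g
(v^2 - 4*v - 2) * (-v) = -v^3 + 4*v^2 + 2*v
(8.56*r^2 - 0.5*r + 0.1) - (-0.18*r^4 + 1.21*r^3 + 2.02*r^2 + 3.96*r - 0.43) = 0.18*r^4 - 1.21*r^3 + 6.54*r^2 - 4.46*r + 0.53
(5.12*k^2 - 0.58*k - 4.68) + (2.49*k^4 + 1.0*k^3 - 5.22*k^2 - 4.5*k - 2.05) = 2.49*k^4 + 1.0*k^3 - 0.0999999999999996*k^2 - 5.08*k - 6.73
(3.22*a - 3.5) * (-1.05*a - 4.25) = -3.381*a^2 - 10.01*a + 14.875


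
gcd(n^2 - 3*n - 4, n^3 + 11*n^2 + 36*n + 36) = 1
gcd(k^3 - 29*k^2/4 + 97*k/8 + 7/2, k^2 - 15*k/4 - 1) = k^2 - 15*k/4 - 1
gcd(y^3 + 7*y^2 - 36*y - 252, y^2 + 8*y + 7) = y + 7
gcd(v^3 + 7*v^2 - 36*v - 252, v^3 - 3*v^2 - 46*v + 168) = v^2 + v - 42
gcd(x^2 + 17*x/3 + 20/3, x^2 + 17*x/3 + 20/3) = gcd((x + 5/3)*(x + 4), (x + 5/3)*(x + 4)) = x^2 + 17*x/3 + 20/3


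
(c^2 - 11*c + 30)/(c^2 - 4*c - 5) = (c - 6)/(c + 1)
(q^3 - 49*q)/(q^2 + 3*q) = (q^2 - 49)/(q + 3)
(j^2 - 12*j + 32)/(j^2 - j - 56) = (j - 4)/(j + 7)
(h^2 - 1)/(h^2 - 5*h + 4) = (h + 1)/(h - 4)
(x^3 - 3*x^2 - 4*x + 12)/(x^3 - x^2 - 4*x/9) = 9*(-x^3 + 3*x^2 + 4*x - 12)/(x*(-9*x^2 + 9*x + 4))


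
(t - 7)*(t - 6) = t^2 - 13*t + 42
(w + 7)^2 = w^2 + 14*w + 49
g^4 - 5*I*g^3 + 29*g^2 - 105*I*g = g*(g - 7*I)*(g - 3*I)*(g + 5*I)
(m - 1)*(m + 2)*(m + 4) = m^3 + 5*m^2 + 2*m - 8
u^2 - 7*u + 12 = (u - 4)*(u - 3)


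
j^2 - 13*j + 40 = (j - 8)*(j - 5)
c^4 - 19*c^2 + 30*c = c*(c - 3)*(c - 2)*(c + 5)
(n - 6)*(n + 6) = n^2 - 36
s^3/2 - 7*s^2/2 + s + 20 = (s/2 + 1)*(s - 5)*(s - 4)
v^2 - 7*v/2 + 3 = (v - 2)*(v - 3/2)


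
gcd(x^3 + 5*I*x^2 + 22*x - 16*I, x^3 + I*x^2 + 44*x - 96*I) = x + 8*I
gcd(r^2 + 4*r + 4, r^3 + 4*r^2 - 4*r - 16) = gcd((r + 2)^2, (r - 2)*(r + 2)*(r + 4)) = r + 2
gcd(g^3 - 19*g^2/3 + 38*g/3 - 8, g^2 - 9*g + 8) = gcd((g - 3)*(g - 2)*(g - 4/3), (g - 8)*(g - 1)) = 1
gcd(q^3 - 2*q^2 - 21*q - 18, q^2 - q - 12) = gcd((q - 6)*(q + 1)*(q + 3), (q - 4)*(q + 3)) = q + 3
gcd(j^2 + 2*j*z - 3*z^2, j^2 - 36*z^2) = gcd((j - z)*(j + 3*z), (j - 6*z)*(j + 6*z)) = 1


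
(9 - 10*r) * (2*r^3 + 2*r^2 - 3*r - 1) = -20*r^4 - 2*r^3 + 48*r^2 - 17*r - 9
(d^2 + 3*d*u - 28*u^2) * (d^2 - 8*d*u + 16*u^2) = d^4 - 5*d^3*u - 36*d^2*u^2 + 272*d*u^3 - 448*u^4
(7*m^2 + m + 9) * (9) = 63*m^2 + 9*m + 81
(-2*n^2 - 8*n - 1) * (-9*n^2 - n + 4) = 18*n^4 + 74*n^3 + 9*n^2 - 31*n - 4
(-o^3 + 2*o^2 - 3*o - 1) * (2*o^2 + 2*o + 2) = -2*o^5 + 2*o^4 - 4*o^3 - 4*o^2 - 8*o - 2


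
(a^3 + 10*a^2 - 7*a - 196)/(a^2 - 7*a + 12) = (a^2 + 14*a + 49)/(a - 3)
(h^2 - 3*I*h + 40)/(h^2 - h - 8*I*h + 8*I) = (h + 5*I)/(h - 1)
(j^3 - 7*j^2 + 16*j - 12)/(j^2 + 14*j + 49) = (j^3 - 7*j^2 + 16*j - 12)/(j^2 + 14*j + 49)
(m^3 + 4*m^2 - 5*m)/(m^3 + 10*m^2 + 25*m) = (m - 1)/(m + 5)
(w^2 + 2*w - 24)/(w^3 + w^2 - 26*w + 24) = 1/(w - 1)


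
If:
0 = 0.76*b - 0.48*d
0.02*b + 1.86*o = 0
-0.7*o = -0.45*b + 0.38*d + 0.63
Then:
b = -4.37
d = -6.92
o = 0.05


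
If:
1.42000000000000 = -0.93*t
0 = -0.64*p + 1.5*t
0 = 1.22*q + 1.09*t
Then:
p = -3.58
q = 1.36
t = -1.53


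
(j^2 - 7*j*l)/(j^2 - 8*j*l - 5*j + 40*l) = j*(j - 7*l)/(j^2 - 8*j*l - 5*j + 40*l)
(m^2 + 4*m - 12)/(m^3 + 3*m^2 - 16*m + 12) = 1/(m - 1)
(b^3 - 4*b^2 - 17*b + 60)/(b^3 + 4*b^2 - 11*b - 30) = (b^2 - b - 20)/(b^2 + 7*b + 10)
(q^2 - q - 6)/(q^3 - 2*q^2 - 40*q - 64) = (q - 3)/(q^2 - 4*q - 32)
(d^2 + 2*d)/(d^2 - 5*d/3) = 3*(d + 2)/(3*d - 5)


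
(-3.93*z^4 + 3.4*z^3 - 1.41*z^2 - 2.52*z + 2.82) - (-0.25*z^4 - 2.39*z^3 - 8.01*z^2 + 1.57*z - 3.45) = -3.68*z^4 + 5.79*z^3 + 6.6*z^2 - 4.09*z + 6.27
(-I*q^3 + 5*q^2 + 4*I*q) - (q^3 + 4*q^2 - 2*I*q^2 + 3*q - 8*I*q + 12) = -q^3 - I*q^3 + q^2 + 2*I*q^2 - 3*q + 12*I*q - 12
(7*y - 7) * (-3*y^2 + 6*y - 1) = -21*y^3 + 63*y^2 - 49*y + 7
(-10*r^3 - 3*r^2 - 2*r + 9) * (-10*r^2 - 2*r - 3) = 100*r^5 + 50*r^4 + 56*r^3 - 77*r^2 - 12*r - 27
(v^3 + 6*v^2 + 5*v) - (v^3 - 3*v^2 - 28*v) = 9*v^2 + 33*v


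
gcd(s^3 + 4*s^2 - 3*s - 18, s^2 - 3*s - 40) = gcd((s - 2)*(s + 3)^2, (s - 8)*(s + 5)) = 1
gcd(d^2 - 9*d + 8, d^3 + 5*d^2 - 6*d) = d - 1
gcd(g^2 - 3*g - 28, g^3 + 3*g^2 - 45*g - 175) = g - 7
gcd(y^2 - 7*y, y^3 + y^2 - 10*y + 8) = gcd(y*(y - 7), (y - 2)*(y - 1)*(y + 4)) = 1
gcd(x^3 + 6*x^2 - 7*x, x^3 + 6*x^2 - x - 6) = x - 1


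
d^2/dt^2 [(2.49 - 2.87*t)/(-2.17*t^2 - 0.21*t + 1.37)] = ((9.6012 - 37.3674*t)*(2.17*t^2 + 0.21*t - 1.37) + (2.87*t - 2.49)*(4.34*t + 0.21)*(8.68*t + 0.42))/(2.17*t^2 + 0.21*t - 1.37)^3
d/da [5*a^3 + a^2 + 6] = a*(15*a + 2)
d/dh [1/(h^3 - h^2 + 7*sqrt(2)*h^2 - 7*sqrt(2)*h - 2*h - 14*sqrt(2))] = (-3*h^2 - 14*sqrt(2)*h + 2*h + 2 + 7*sqrt(2))/(-h^3 - 7*sqrt(2)*h^2 + h^2 + 2*h + 7*sqrt(2)*h + 14*sqrt(2))^2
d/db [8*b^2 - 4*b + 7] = 16*b - 4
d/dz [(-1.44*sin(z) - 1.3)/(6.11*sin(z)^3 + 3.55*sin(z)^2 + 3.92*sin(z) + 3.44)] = (17.5968*sin(z)^3 + 28.941*sin(z)^2 + 9.23*sin(z) + 0.1424)*cos(z)/(37.3321*sin(z)^6 + 43.381*sin(z)^5 + 60.5049*sin(z)^4 + 69.8688*sin(z)^3 + 39.7904*sin(z)^2 + 26.9696*sin(z) + 11.8336)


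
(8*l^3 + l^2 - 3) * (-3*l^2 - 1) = -24*l^5 - 3*l^4 - 8*l^3 + 8*l^2 + 3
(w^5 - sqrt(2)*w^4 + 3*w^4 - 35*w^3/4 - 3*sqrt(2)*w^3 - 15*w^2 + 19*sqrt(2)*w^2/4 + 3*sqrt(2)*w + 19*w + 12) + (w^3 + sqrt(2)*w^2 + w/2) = w^5 - sqrt(2)*w^4 + 3*w^4 - 31*w^3/4 - 3*sqrt(2)*w^3 - 15*w^2 + 23*sqrt(2)*w^2/4 + 3*sqrt(2)*w + 39*w/2 + 12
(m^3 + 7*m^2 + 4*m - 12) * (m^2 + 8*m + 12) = m^5 + 15*m^4 + 72*m^3 + 104*m^2 - 48*m - 144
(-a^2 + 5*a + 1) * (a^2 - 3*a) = -a^4 + 8*a^3 - 14*a^2 - 3*a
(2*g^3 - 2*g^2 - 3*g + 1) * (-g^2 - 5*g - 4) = -2*g^5 - 8*g^4 + 5*g^3 + 22*g^2 + 7*g - 4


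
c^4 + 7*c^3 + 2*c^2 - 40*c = c*(c - 2)*(c + 4)*(c + 5)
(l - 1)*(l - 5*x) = l^2 - 5*l*x - l + 5*x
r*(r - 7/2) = r^2 - 7*r/2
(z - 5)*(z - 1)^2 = z^3 - 7*z^2 + 11*z - 5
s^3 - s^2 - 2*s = s*(s - 2)*(s + 1)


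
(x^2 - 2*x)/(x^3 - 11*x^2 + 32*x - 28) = x/(x^2 - 9*x + 14)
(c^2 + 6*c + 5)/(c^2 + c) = (c + 5)/c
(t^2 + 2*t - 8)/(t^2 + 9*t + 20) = (t - 2)/(t + 5)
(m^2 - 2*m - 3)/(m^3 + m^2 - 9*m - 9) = 1/(m + 3)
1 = 1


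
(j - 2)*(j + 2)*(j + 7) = j^3 + 7*j^2 - 4*j - 28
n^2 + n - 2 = (n - 1)*(n + 2)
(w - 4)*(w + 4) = w^2 - 16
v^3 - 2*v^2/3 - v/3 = v*(v - 1)*(v + 1/3)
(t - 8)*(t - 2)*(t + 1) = t^3 - 9*t^2 + 6*t + 16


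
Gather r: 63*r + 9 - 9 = 63*r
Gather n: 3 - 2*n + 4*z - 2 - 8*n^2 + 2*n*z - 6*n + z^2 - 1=-8*n^2 + n*(2*z - 8) + z^2 + 4*z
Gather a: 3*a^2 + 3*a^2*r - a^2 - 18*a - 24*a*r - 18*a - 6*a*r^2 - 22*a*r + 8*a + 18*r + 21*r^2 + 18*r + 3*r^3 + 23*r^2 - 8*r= a^2*(3*r + 2) + a*(-6*r^2 - 46*r - 28) + 3*r^3 + 44*r^2 + 28*r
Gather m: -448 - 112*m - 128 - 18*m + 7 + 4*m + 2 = -126*m - 567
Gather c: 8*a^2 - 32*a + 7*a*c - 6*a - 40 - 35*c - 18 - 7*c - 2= 8*a^2 - 38*a + c*(7*a - 42) - 60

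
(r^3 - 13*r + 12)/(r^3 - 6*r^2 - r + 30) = (r^2 + 3*r - 4)/(r^2 - 3*r - 10)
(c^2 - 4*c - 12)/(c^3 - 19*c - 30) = (c - 6)/(c^2 - 2*c - 15)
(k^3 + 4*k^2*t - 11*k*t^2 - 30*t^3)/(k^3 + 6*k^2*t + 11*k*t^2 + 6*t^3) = (k^2 + 2*k*t - 15*t^2)/(k^2 + 4*k*t + 3*t^2)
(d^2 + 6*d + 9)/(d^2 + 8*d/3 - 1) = 3*(d + 3)/(3*d - 1)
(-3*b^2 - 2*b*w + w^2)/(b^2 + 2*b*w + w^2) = (-3*b + w)/(b + w)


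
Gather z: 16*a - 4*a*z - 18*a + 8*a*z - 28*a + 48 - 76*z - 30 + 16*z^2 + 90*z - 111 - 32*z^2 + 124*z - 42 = -30*a - 16*z^2 + z*(4*a + 138) - 135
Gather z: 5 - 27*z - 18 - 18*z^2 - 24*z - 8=-18*z^2 - 51*z - 21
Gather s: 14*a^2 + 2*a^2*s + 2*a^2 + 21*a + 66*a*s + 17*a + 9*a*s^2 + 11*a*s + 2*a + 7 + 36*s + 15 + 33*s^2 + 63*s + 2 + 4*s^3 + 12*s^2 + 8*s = 16*a^2 + 40*a + 4*s^3 + s^2*(9*a + 45) + s*(2*a^2 + 77*a + 107) + 24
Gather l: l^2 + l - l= l^2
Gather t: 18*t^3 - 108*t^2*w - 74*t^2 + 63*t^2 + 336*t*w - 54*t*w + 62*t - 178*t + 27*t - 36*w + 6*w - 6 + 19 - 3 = 18*t^3 + t^2*(-108*w - 11) + t*(282*w - 89) - 30*w + 10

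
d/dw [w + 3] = 1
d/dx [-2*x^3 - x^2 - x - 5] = -6*x^2 - 2*x - 1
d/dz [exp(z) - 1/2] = exp(z)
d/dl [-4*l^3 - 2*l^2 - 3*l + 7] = -12*l^2 - 4*l - 3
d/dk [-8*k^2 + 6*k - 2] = 6 - 16*k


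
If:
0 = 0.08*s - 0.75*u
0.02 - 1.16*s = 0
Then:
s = 0.02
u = 0.00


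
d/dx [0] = 0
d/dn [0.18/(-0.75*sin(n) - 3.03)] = 0.135*cos(n)/(0.75*sin(n) + 3.03)^2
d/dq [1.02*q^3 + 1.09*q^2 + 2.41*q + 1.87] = 3.06*q^2 + 2.18*q + 2.41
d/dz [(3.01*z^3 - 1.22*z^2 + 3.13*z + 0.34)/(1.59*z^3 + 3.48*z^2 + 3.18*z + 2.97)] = (-1.77635683940025e-15*z^5 + 12.4146*z^4 + 9.1902*z^3 + 10.4253*z^2 - 9.6132*z + 8.2149)/(2.5281*z^6 + 11.0664*z^5 + 22.2228*z^4 + 31.5774*z^3 + 30.7836*z^2 + 18.8892*z + 8.8209)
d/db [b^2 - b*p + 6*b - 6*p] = 2*b - p + 6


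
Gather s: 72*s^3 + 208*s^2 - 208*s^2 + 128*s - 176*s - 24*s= 72*s^3 - 72*s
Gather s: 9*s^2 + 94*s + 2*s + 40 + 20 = 9*s^2 + 96*s + 60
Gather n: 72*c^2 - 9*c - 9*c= 72*c^2 - 18*c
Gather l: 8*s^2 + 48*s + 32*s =8*s^2 + 80*s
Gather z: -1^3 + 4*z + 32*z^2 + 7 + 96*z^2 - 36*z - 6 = 128*z^2 - 32*z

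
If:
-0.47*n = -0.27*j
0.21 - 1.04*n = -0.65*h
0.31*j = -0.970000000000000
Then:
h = -3.20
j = -3.13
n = -1.80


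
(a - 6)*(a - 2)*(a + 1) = a^3 - 7*a^2 + 4*a + 12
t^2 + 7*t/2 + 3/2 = (t + 1/2)*(t + 3)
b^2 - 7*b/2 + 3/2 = (b - 3)*(b - 1/2)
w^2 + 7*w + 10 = (w + 2)*(w + 5)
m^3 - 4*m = m*(m - 2)*(m + 2)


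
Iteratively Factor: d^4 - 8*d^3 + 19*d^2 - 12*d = (d - 3)*(d^3 - 5*d^2 + 4*d) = (d - 3)*(d - 1)*(d^2 - 4*d) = (d - 4)*(d - 3)*(d - 1)*(d)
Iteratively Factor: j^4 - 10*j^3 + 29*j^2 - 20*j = (j - 1)*(j^3 - 9*j^2 + 20*j) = (j - 5)*(j - 1)*(j^2 - 4*j) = j*(j - 5)*(j - 1)*(j - 4)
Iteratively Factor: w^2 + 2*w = (w + 2)*(w)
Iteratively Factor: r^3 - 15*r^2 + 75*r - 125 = (r - 5)*(r^2 - 10*r + 25) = (r - 5)^2*(r - 5)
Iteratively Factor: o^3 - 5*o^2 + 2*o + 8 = (o - 2)*(o^2 - 3*o - 4) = (o - 4)*(o - 2)*(o + 1)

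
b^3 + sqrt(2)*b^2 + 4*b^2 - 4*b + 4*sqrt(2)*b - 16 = (b + 4)*(b - sqrt(2))*(b + 2*sqrt(2))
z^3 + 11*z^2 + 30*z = z*(z + 5)*(z + 6)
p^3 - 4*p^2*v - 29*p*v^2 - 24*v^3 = (p - 8*v)*(p + v)*(p + 3*v)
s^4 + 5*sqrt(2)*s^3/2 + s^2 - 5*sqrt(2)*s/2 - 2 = (s - 1)*(s + 2*sqrt(2))*(sqrt(2)*s/2 + sqrt(2)/2)*(sqrt(2)*s + 1)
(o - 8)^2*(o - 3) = o^3 - 19*o^2 + 112*o - 192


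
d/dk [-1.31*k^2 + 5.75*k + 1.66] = 5.75 - 2.62*k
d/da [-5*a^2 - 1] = -10*a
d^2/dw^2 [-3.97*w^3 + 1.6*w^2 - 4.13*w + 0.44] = 3.2 - 23.82*w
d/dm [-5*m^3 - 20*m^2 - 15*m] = -15*m^2 - 40*m - 15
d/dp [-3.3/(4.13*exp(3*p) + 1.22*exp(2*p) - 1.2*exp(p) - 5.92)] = (40.887*exp(2*p) + 8.052*exp(p) - 3.96)*exp(p)/(4.13*exp(3*p) + 1.22*exp(2*p) - 1.2*exp(p) - 5.92)^2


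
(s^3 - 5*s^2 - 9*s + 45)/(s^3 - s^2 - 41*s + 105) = (s + 3)/(s + 7)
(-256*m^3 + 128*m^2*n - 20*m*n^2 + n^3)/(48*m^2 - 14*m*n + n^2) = (-32*m^2 + 12*m*n - n^2)/(6*m - n)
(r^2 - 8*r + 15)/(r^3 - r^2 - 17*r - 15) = (r - 3)/(r^2 + 4*r + 3)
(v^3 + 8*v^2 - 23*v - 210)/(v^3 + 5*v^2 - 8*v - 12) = (v^2 + 2*v - 35)/(v^2 - v - 2)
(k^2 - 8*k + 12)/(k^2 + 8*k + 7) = (k^2 - 8*k + 12)/(k^2 + 8*k + 7)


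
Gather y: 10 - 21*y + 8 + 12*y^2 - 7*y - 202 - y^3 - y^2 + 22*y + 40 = -y^3 + 11*y^2 - 6*y - 144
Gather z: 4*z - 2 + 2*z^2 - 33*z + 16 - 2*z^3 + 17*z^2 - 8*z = -2*z^3 + 19*z^2 - 37*z + 14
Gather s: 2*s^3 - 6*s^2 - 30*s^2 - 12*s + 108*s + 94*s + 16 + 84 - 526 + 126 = 2*s^3 - 36*s^2 + 190*s - 300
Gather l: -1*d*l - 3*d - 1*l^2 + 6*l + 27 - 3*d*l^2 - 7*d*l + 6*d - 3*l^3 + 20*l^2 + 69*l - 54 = 3*d - 3*l^3 + l^2*(19 - 3*d) + l*(75 - 8*d) - 27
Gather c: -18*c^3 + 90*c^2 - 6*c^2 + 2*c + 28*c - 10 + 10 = -18*c^3 + 84*c^2 + 30*c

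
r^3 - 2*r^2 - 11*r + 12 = (r - 4)*(r - 1)*(r + 3)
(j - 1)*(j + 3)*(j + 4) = j^3 + 6*j^2 + 5*j - 12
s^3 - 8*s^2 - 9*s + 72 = (s - 8)*(s - 3)*(s + 3)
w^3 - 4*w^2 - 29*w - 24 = (w - 8)*(w + 1)*(w + 3)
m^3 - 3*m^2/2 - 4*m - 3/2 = (m - 3)*(m + 1/2)*(m + 1)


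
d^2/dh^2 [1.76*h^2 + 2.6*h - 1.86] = 3.52000000000000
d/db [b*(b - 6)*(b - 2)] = 3*b^2 - 16*b + 12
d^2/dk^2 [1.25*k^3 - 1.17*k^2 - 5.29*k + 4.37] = 7.5*k - 2.34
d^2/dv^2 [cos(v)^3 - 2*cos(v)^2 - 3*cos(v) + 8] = 9*sin(v)^2*cos(v) - 8*sin(v)^2 + 4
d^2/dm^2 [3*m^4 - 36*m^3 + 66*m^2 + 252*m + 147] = 36*m^2 - 216*m + 132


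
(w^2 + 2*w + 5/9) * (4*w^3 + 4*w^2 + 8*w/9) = 4*w^5 + 12*w^4 + 100*w^3/9 + 4*w^2 + 40*w/81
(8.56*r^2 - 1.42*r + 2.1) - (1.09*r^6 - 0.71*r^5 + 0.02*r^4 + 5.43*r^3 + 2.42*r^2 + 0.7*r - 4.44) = -1.09*r^6 + 0.71*r^5 - 0.02*r^4 - 5.43*r^3 + 6.14*r^2 - 2.12*r + 6.54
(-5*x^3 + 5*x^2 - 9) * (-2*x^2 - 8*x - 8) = 10*x^5 + 30*x^4 - 22*x^2 + 72*x + 72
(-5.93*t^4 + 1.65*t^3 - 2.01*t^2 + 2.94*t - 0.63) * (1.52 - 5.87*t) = 34.8091*t^5 - 18.6991*t^4 + 14.3067*t^3 - 20.313*t^2 + 8.1669*t - 0.9576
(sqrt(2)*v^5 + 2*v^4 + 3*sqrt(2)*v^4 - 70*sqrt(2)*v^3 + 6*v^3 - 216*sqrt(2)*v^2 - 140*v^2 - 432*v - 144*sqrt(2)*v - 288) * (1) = sqrt(2)*v^5 + 2*v^4 + 3*sqrt(2)*v^4 - 70*sqrt(2)*v^3 + 6*v^3 - 216*sqrt(2)*v^2 - 140*v^2 - 432*v - 144*sqrt(2)*v - 288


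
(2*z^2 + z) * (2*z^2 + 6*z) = 4*z^4 + 14*z^3 + 6*z^2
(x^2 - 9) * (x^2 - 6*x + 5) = x^4 - 6*x^3 - 4*x^2 + 54*x - 45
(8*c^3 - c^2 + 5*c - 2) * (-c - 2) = -8*c^4 - 15*c^3 - 3*c^2 - 8*c + 4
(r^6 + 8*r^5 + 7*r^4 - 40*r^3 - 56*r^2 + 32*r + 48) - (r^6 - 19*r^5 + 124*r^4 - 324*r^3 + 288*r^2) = 27*r^5 - 117*r^4 + 284*r^3 - 344*r^2 + 32*r + 48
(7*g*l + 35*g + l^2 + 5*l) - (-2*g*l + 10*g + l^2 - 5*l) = 9*g*l + 25*g + 10*l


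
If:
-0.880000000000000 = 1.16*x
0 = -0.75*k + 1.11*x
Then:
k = -1.12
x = -0.76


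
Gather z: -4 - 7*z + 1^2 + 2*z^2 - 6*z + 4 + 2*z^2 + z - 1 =4*z^2 - 12*z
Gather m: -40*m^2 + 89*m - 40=-40*m^2 + 89*m - 40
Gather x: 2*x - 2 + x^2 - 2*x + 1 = x^2 - 1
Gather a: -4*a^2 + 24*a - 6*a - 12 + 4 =-4*a^2 + 18*a - 8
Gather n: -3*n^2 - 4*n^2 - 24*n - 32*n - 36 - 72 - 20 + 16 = -7*n^2 - 56*n - 112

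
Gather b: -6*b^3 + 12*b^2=-6*b^3 + 12*b^2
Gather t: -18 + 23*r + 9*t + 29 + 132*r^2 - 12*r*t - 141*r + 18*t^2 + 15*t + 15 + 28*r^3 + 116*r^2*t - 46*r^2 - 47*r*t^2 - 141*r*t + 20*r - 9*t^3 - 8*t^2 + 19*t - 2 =28*r^3 + 86*r^2 - 98*r - 9*t^3 + t^2*(10 - 47*r) + t*(116*r^2 - 153*r + 43) + 24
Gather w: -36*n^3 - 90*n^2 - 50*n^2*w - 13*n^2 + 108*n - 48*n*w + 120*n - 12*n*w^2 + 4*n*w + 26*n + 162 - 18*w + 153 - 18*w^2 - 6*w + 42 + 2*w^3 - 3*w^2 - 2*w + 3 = -36*n^3 - 103*n^2 + 254*n + 2*w^3 + w^2*(-12*n - 21) + w*(-50*n^2 - 44*n - 26) + 360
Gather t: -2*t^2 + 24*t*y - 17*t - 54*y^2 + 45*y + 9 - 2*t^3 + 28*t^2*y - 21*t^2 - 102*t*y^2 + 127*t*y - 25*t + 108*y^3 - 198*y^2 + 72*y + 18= -2*t^3 + t^2*(28*y - 23) + t*(-102*y^2 + 151*y - 42) + 108*y^3 - 252*y^2 + 117*y + 27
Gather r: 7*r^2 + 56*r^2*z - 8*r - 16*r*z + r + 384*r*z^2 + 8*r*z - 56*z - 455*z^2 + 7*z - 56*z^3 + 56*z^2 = r^2*(56*z + 7) + r*(384*z^2 - 8*z - 7) - 56*z^3 - 399*z^2 - 49*z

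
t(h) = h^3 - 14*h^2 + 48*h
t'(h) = 3*h^2 - 28*h + 48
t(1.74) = 46.40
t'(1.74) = 8.36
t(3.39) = 40.79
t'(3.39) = -12.44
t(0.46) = 19.21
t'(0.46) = 35.75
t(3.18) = 43.22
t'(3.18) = -10.70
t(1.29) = 40.77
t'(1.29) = 16.87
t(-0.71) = -41.50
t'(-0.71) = 69.39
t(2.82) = 46.45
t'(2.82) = -7.10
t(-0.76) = -45.01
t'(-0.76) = 71.01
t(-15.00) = -7245.00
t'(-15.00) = 1143.00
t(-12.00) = -4320.00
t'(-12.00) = 816.00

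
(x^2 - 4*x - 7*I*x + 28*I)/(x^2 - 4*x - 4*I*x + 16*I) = (x - 7*I)/(x - 4*I)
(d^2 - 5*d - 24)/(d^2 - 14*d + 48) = (d + 3)/(d - 6)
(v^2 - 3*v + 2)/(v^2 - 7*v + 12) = (v^2 - 3*v + 2)/(v^2 - 7*v + 12)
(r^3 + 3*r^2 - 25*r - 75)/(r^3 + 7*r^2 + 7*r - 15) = (r - 5)/(r - 1)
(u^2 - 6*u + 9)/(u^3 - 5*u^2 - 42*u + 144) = (u - 3)/(u^2 - 2*u - 48)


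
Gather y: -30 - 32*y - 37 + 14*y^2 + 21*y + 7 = 14*y^2 - 11*y - 60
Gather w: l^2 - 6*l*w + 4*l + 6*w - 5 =l^2 + 4*l + w*(6 - 6*l) - 5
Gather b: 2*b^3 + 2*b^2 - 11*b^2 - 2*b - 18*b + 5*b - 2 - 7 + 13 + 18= 2*b^3 - 9*b^2 - 15*b + 22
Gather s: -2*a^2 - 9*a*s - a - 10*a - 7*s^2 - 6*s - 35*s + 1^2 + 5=-2*a^2 - 11*a - 7*s^2 + s*(-9*a - 41) + 6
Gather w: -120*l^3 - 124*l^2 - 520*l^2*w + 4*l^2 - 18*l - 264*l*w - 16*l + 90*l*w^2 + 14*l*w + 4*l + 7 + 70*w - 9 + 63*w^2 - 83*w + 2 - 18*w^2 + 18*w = -120*l^3 - 120*l^2 - 30*l + w^2*(90*l + 45) + w*(-520*l^2 - 250*l + 5)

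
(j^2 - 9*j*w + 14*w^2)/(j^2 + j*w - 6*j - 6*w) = (j^2 - 9*j*w + 14*w^2)/(j^2 + j*w - 6*j - 6*w)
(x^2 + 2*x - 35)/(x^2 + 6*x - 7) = (x - 5)/(x - 1)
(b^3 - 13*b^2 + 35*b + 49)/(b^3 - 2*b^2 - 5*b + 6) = (b^3 - 13*b^2 + 35*b + 49)/(b^3 - 2*b^2 - 5*b + 6)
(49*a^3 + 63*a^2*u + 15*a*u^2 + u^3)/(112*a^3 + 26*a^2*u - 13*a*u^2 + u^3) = (49*a^3 + 63*a^2*u + 15*a*u^2 + u^3)/(112*a^3 + 26*a^2*u - 13*a*u^2 + u^3)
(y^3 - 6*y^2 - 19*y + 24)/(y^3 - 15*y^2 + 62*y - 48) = (y + 3)/(y - 6)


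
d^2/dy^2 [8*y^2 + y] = 16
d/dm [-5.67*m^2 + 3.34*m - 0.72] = 3.34 - 11.34*m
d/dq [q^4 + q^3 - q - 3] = 4*q^3 + 3*q^2 - 1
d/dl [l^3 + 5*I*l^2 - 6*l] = 3*l^2 + 10*I*l - 6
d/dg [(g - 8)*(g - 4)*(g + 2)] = 3*g^2 - 20*g + 8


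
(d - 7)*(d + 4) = d^2 - 3*d - 28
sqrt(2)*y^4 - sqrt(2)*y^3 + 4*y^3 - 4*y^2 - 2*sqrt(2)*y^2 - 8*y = y*(y - 2)*(y + 2*sqrt(2))*(sqrt(2)*y + sqrt(2))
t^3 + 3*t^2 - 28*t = t*(t - 4)*(t + 7)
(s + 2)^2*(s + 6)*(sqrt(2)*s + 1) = sqrt(2)*s^4 + s^3 + 10*sqrt(2)*s^3 + 10*s^2 + 28*sqrt(2)*s^2 + 28*s + 24*sqrt(2)*s + 24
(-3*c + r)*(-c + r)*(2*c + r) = 6*c^3 - 5*c^2*r - 2*c*r^2 + r^3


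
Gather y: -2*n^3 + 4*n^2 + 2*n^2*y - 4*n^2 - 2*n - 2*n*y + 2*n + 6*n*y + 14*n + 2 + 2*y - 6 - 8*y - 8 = -2*n^3 + 14*n + y*(2*n^2 + 4*n - 6) - 12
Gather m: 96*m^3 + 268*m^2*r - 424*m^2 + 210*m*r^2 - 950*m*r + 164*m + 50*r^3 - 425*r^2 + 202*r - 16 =96*m^3 + m^2*(268*r - 424) + m*(210*r^2 - 950*r + 164) + 50*r^3 - 425*r^2 + 202*r - 16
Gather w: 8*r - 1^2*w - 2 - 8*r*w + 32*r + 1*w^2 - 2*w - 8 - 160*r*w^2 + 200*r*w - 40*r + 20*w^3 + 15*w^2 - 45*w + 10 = 20*w^3 + w^2*(16 - 160*r) + w*(192*r - 48)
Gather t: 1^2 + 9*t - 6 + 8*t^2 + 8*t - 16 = 8*t^2 + 17*t - 21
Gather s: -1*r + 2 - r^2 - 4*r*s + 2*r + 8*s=-r^2 + r + s*(8 - 4*r) + 2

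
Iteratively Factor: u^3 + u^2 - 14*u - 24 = (u + 3)*(u^2 - 2*u - 8) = (u + 2)*(u + 3)*(u - 4)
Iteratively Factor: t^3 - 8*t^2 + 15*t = (t)*(t^2 - 8*t + 15) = t*(t - 5)*(t - 3)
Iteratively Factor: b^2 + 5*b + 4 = (b + 4)*(b + 1)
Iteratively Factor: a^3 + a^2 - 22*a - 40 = (a + 4)*(a^2 - 3*a - 10) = (a - 5)*(a + 4)*(a + 2)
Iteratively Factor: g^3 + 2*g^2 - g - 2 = (g + 1)*(g^2 + g - 2) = (g - 1)*(g + 1)*(g + 2)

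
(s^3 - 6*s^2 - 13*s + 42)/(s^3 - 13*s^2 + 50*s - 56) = (s + 3)/(s - 4)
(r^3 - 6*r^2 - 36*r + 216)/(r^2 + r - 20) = (r^3 - 6*r^2 - 36*r + 216)/(r^2 + r - 20)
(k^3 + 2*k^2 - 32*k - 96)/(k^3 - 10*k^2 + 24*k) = (k^2 + 8*k + 16)/(k*(k - 4))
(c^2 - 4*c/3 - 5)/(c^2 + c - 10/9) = 3*(c - 3)/(3*c - 2)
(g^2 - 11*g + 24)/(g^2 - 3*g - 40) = (g - 3)/(g + 5)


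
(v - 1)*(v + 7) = v^2 + 6*v - 7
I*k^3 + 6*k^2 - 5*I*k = k*(k - 5*I)*(I*k + 1)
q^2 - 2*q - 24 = (q - 6)*(q + 4)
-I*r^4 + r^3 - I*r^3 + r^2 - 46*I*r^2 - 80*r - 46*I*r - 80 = (r - 5*I)*(r - 2*I)*(r + 8*I)*(-I*r - I)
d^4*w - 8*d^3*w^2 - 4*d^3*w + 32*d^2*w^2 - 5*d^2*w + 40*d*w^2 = d*(d - 5)*(d - 8*w)*(d*w + w)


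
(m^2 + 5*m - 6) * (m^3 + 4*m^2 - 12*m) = m^5 + 9*m^4 + 2*m^3 - 84*m^2 + 72*m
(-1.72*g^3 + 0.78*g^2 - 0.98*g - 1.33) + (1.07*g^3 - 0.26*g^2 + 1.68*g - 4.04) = -0.65*g^3 + 0.52*g^2 + 0.7*g - 5.37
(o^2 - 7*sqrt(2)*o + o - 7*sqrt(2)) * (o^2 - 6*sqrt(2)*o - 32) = o^4 - 13*sqrt(2)*o^3 + o^3 - 13*sqrt(2)*o^2 + 52*o^2 + 52*o + 224*sqrt(2)*o + 224*sqrt(2)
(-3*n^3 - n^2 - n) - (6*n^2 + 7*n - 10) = -3*n^3 - 7*n^2 - 8*n + 10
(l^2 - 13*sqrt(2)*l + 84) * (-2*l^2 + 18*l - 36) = -2*l^4 + 18*l^3 + 26*sqrt(2)*l^3 - 234*sqrt(2)*l^2 - 204*l^2 + 468*sqrt(2)*l + 1512*l - 3024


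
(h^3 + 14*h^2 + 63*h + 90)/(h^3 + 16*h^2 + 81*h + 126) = (h + 5)/(h + 7)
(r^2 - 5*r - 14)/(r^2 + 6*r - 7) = (r^2 - 5*r - 14)/(r^2 + 6*r - 7)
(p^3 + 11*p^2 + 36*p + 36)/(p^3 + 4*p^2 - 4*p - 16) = (p^2 + 9*p + 18)/(p^2 + 2*p - 8)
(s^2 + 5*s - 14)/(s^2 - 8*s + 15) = (s^2 + 5*s - 14)/(s^2 - 8*s + 15)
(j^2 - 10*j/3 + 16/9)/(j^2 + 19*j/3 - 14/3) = (j - 8/3)/(j + 7)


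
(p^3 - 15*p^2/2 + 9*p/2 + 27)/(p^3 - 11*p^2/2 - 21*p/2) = (p^2 - 9*p + 18)/(p*(p - 7))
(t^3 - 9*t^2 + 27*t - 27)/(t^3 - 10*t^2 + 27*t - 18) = (t^2 - 6*t + 9)/(t^2 - 7*t + 6)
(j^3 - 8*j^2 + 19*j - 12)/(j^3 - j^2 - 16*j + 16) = (j - 3)/(j + 4)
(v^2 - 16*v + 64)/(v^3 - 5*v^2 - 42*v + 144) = (v - 8)/(v^2 + 3*v - 18)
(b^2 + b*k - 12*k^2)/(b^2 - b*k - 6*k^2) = (b + 4*k)/(b + 2*k)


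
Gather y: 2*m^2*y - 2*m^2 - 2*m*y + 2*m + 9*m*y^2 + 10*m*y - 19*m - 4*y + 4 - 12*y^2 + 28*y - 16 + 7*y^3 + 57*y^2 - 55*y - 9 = -2*m^2 - 17*m + 7*y^3 + y^2*(9*m + 45) + y*(2*m^2 + 8*m - 31) - 21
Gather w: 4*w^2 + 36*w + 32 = 4*w^2 + 36*w + 32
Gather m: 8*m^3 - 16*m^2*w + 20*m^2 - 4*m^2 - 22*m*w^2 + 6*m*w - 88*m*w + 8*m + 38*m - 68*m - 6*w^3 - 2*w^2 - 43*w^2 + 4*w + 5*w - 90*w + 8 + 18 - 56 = 8*m^3 + m^2*(16 - 16*w) + m*(-22*w^2 - 82*w - 22) - 6*w^3 - 45*w^2 - 81*w - 30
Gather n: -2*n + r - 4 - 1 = -2*n + r - 5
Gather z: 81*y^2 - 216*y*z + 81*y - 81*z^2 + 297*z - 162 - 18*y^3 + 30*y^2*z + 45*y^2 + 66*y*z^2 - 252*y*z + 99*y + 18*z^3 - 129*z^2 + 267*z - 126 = -18*y^3 + 126*y^2 + 180*y + 18*z^3 + z^2*(66*y - 210) + z*(30*y^2 - 468*y + 564) - 288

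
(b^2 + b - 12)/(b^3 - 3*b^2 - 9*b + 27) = (b + 4)/(b^2 - 9)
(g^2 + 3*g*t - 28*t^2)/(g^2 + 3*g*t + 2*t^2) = (g^2 + 3*g*t - 28*t^2)/(g^2 + 3*g*t + 2*t^2)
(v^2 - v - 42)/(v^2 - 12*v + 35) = (v + 6)/(v - 5)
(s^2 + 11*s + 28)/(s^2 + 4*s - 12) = (s^2 + 11*s + 28)/(s^2 + 4*s - 12)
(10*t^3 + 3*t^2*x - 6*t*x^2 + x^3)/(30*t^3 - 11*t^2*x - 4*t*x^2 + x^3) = (t + x)/(3*t + x)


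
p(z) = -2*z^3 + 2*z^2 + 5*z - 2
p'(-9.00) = -517.00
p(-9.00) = 1573.00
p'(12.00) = -811.00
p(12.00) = -3110.00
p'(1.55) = -3.22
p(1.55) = 3.11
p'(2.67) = -27.09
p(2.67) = -12.46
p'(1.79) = -7.06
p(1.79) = 1.89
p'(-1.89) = -23.99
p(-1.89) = 9.20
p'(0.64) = 5.10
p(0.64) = 1.49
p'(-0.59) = 0.55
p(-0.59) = -3.84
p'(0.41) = 5.63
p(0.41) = 0.25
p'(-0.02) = 4.92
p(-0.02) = -2.10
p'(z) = -6*z^2 + 4*z + 5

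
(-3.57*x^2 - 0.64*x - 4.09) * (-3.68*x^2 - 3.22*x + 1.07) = 13.1376*x^4 + 13.8506*x^3 + 13.2921*x^2 + 12.485*x - 4.3763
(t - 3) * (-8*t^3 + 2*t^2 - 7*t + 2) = -8*t^4 + 26*t^3 - 13*t^2 + 23*t - 6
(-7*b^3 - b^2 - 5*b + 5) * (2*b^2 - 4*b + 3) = -14*b^5 + 26*b^4 - 27*b^3 + 27*b^2 - 35*b + 15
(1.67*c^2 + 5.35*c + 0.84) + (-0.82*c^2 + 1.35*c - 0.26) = 0.85*c^2 + 6.7*c + 0.58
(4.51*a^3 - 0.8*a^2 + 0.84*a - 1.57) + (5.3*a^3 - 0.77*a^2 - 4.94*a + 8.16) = 9.81*a^3 - 1.57*a^2 - 4.1*a + 6.59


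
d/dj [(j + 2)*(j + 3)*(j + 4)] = 3*j^2 + 18*j + 26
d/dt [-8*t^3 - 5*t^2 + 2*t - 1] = -24*t^2 - 10*t + 2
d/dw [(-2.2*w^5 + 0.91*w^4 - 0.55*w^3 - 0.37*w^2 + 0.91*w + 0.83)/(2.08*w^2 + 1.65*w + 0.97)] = (-13.728*w^6 - 10.7344*w^5 - 7.3095*w^4 + 1.7158*w^3 - 4.1038*w^2 - 4.1706*w - 0.4868)/(4.3264*w^4 + 6.864*w^3 + 6.7577*w^2 + 3.201*w + 0.9409)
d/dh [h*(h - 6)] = 2*h - 6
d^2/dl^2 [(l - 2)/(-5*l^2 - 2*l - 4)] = 2*(-4*(l - 2)*(5*l + 1)^2 + (15*l - 8)*(5*l^2 + 2*l + 4))/(5*l^2 + 2*l + 4)^3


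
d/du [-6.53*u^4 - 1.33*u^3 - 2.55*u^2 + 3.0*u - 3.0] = -26.12*u^3 - 3.99*u^2 - 5.1*u + 3.0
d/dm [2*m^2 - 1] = 4*m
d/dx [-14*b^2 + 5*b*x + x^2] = 5*b + 2*x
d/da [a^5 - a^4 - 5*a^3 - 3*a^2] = a*(5*a^3 - 4*a^2 - 15*a - 6)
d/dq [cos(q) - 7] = -sin(q)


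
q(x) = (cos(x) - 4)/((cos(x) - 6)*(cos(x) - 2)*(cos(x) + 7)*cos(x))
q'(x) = (cos(x) - 4)*sin(x)/((cos(x) - 6)*(cos(x) - 2)*(cos(x) + 7)*cos(x)^2) + (cos(x) - 4)*sin(x)/((cos(x) - 6)*(cos(x) - 2)*(cos(x) + 7)^2*cos(x)) + (cos(x) - 4)*sin(x)/((cos(x) - 6)*(cos(x) - 2)^2*(cos(x) + 7)*cos(x)) - sin(x)/((cos(x) - 6)*(cos(x) - 2)*(cos(x) + 7)*cos(x)) + (cos(x) - 4)*sin(x)/((cos(x) - 6)^2*(cos(x) - 2)*(cos(x) + 7)*cos(x)) = (3*cos(x)^4 - 18*cos(x)^3 - 32*cos(x)^2 + 352*cos(x) - 336)*sin(x)/((cos(x) - 6)^2*(cos(x) - 2)^2*(cos(x) + 7)^2*cos(x)^2)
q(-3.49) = 0.04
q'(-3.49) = -0.02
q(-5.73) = -0.08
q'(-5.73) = -0.02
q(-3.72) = 0.05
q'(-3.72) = -0.03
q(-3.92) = 0.06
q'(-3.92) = -0.06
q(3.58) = 0.04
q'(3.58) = 0.02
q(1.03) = -0.11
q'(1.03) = -0.14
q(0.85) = -0.09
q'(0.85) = -0.07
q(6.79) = -0.08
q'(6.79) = -0.02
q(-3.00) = 0.04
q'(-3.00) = 0.01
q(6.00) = -0.08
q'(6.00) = 0.01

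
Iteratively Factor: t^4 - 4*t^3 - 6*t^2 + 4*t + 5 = (t - 5)*(t^3 + t^2 - t - 1) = (t - 5)*(t + 1)*(t^2 - 1) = (t - 5)*(t + 1)^2*(t - 1)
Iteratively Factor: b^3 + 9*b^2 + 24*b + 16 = (b + 1)*(b^2 + 8*b + 16) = (b + 1)*(b + 4)*(b + 4)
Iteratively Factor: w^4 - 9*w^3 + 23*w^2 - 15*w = (w)*(w^3 - 9*w^2 + 23*w - 15) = w*(w - 1)*(w^2 - 8*w + 15) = w*(w - 5)*(w - 1)*(w - 3)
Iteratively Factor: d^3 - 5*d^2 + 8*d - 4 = (d - 1)*(d^2 - 4*d + 4) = (d - 2)*(d - 1)*(d - 2)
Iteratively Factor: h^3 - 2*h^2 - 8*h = (h)*(h^2 - 2*h - 8) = h*(h + 2)*(h - 4)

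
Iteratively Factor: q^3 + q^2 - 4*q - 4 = (q + 1)*(q^2 - 4) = (q + 1)*(q + 2)*(q - 2)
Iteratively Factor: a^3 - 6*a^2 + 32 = (a - 4)*(a^2 - 2*a - 8) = (a - 4)*(a + 2)*(a - 4)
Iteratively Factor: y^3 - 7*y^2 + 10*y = (y)*(y^2 - 7*y + 10) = y*(y - 2)*(y - 5)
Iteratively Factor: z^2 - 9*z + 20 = (z - 4)*(z - 5)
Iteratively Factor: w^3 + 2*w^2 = (w)*(w^2 + 2*w) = w^2*(w + 2)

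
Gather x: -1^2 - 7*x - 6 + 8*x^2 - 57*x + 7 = 8*x^2 - 64*x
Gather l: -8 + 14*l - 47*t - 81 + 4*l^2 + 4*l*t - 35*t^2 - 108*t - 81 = 4*l^2 + l*(4*t + 14) - 35*t^2 - 155*t - 170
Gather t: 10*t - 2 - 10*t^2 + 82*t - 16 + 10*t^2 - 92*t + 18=0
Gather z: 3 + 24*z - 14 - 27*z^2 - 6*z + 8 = -27*z^2 + 18*z - 3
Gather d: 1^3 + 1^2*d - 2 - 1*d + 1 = 0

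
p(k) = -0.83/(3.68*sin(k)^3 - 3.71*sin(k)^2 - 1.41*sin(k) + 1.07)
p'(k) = -0.83*(-11.04*sin(k)^2*cos(k) + 7.42*sin(k)*cos(k) + 1.41*cos(k))/(3.68*sin(k)^3 - 3.71*sin(k)^2 - 1.41*sin(k) + 1.07)^2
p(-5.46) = 1.63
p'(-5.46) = -2.00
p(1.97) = 1.66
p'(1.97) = -1.45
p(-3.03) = -0.71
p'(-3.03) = 0.27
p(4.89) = 0.18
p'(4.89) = 0.11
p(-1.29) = 0.19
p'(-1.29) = 0.20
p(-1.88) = 0.20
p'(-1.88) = -0.23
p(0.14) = -1.02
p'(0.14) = -2.79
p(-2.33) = 0.66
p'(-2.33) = -3.50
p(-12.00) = 4.46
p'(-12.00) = -44.70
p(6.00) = -0.76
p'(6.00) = 1.02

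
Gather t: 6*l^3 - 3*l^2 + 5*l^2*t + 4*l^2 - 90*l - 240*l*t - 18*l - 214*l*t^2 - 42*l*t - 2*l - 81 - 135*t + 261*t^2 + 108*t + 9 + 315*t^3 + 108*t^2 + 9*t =6*l^3 + l^2 - 110*l + 315*t^3 + t^2*(369 - 214*l) + t*(5*l^2 - 282*l - 18) - 72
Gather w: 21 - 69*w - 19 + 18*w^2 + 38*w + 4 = 18*w^2 - 31*w + 6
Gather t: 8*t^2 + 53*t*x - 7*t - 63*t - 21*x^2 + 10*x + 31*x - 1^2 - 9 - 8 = 8*t^2 + t*(53*x - 70) - 21*x^2 + 41*x - 18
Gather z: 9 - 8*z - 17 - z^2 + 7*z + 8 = -z^2 - z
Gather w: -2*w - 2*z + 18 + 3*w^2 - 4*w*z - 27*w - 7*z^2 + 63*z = 3*w^2 + w*(-4*z - 29) - 7*z^2 + 61*z + 18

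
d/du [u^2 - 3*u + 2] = 2*u - 3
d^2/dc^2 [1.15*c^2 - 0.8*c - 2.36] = 2.30000000000000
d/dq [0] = 0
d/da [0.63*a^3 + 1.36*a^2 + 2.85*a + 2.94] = 1.89*a^2 + 2.72*a + 2.85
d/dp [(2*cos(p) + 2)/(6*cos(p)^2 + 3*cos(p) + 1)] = 4*(3*cos(p)^2 + 6*cos(p) + 1)*sin(p)/(-6*sin(p)^2 + 3*cos(p) + 7)^2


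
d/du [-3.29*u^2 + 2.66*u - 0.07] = 2.66 - 6.58*u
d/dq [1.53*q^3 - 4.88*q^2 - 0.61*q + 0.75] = 4.59*q^2 - 9.76*q - 0.61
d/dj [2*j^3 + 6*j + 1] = 6*j^2 + 6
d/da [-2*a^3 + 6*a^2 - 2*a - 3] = -6*a^2 + 12*a - 2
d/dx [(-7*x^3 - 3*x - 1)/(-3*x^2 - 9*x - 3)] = x*(7*x^3 + 42*x^2 + 18*x - 2)/(3*(x^4 + 6*x^3 + 11*x^2 + 6*x + 1))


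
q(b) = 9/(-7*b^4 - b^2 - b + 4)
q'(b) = 9*(28*b^3 + 2*b + 1)/(-7*b^4 - b^2 - b + 4)^2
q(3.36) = -0.01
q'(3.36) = 0.01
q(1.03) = -1.51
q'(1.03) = 8.50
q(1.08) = -1.16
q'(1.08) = 5.73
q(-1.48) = -0.30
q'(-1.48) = -0.91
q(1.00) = -1.80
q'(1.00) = 11.16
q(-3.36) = -0.01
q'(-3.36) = -0.01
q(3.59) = -0.01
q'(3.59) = 0.01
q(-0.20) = 2.17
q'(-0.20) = 0.20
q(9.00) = 0.00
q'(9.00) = 0.00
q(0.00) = 2.25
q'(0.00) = 0.56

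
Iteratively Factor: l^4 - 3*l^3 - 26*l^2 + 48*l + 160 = (l - 5)*(l^3 + 2*l^2 - 16*l - 32) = (l - 5)*(l + 4)*(l^2 - 2*l - 8) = (l - 5)*(l - 4)*(l + 4)*(l + 2)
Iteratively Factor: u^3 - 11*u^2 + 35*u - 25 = (u - 5)*(u^2 - 6*u + 5) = (u - 5)*(u - 1)*(u - 5)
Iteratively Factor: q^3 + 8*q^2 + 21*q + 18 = (q + 3)*(q^2 + 5*q + 6) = (q + 3)^2*(q + 2)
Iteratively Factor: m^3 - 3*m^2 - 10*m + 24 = (m + 3)*(m^2 - 6*m + 8) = (m - 2)*(m + 3)*(m - 4)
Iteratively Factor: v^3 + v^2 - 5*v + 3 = (v - 1)*(v^2 + 2*v - 3) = (v - 1)^2*(v + 3)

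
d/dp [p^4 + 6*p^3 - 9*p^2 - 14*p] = 4*p^3 + 18*p^2 - 18*p - 14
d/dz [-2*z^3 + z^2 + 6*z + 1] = -6*z^2 + 2*z + 6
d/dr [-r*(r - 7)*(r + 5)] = -3*r^2 + 4*r + 35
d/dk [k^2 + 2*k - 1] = 2*k + 2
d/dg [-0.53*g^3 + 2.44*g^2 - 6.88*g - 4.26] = -1.59*g^2 + 4.88*g - 6.88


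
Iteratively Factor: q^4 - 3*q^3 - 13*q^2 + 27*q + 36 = (q - 4)*(q^3 + q^2 - 9*q - 9) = (q - 4)*(q + 1)*(q^2 - 9) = (q - 4)*(q + 1)*(q + 3)*(q - 3)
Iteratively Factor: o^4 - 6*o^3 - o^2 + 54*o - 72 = (o - 3)*(o^3 - 3*o^2 - 10*o + 24) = (o - 3)*(o - 2)*(o^2 - o - 12) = (o - 3)*(o - 2)*(o + 3)*(o - 4)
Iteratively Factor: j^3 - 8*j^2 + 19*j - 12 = (j - 4)*(j^2 - 4*j + 3) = (j - 4)*(j - 1)*(j - 3)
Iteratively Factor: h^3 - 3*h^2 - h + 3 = (h + 1)*(h^2 - 4*h + 3) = (h - 3)*(h + 1)*(h - 1)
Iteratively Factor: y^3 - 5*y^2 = (y)*(y^2 - 5*y) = y*(y - 5)*(y)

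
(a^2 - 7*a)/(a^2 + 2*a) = (a - 7)/(a + 2)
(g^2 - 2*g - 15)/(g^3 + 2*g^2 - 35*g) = (g + 3)/(g*(g + 7))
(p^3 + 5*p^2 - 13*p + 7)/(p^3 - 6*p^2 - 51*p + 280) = (p^2 - 2*p + 1)/(p^2 - 13*p + 40)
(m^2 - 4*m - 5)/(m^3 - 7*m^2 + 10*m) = (m + 1)/(m*(m - 2))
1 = 1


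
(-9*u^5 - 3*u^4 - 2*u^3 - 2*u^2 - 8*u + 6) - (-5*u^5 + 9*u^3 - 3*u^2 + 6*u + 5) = -4*u^5 - 3*u^4 - 11*u^3 + u^2 - 14*u + 1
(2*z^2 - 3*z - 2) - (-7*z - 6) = 2*z^2 + 4*z + 4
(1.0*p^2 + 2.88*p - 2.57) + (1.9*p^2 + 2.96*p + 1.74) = 2.9*p^2 + 5.84*p - 0.83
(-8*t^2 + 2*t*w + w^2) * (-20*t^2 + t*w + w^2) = 160*t^4 - 48*t^3*w - 26*t^2*w^2 + 3*t*w^3 + w^4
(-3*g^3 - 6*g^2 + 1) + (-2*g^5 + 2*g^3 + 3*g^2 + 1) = -2*g^5 - g^3 - 3*g^2 + 2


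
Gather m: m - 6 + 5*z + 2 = m + 5*z - 4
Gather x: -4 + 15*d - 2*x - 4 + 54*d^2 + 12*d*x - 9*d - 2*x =54*d^2 + 6*d + x*(12*d - 4) - 8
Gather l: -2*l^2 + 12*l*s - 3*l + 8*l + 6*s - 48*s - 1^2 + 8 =-2*l^2 + l*(12*s + 5) - 42*s + 7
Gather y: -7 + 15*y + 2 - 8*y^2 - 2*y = -8*y^2 + 13*y - 5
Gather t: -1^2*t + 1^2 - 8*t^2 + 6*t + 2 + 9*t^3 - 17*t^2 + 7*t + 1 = 9*t^3 - 25*t^2 + 12*t + 4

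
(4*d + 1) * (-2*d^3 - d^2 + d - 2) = -8*d^4 - 6*d^3 + 3*d^2 - 7*d - 2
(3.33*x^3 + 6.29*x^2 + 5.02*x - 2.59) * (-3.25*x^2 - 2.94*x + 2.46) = -10.8225*x^5 - 30.2327*x^4 - 26.6158*x^3 + 9.1321*x^2 + 19.9638*x - 6.3714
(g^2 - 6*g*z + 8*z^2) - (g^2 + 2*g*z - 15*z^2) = -8*g*z + 23*z^2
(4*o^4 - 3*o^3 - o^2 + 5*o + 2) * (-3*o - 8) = -12*o^5 - 23*o^4 + 27*o^3 - 7*o^2 - 46*o - 16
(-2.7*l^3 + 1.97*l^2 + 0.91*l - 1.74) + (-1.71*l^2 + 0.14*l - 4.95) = -2.7*l^3 + 0.26*l^2 + 1.05*l - 6.69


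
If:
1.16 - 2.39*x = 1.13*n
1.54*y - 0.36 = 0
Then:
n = 1.02654867256637 - 2.11504424778761*x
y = 0.23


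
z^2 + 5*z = z*(z + 5)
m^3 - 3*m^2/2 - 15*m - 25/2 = (m - 5)*(m + 1)*(m + 5/2)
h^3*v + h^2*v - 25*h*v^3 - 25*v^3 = (h - 5*v)*(h + 5*v)*(h*v + v)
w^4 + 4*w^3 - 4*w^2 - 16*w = w*(w - 2)*(w + 2)*(w + 4)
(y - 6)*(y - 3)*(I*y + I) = I*y^3 - 8*I*y^2 + 9*I*y + 18*I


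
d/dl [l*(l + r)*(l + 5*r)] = 3*l^2 + 12*l*r + 5*r^2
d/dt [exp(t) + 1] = exp(t)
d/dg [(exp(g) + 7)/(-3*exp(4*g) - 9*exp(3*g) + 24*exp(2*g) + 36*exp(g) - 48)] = ((exp(g) + 7)*(4*exp(3*g) + 9*exp(2*g) - 16*exp(g) - 12) - exp(4*g) - 3*exp(3*g) + 8*exp(2*g) + 12*exp(g) - 16)*exp(g)/(3*(exp(4*g) + 3*exp(3*g) - 8*exp(2*g) - 12*exp(g) + 16)^2)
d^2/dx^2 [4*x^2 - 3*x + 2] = 8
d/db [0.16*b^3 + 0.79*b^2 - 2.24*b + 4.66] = 0.48*b^2 + 1.58*b - 2.24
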